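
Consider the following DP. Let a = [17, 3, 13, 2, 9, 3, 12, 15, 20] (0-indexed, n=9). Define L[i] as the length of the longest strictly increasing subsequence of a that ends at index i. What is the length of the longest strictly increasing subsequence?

   i    0    1    2    3    4    5    6    7    8
a[i]   17    3   13    2    9    3   12   15   20
L[i]    1    1    2    1    2    2    3    4    5

5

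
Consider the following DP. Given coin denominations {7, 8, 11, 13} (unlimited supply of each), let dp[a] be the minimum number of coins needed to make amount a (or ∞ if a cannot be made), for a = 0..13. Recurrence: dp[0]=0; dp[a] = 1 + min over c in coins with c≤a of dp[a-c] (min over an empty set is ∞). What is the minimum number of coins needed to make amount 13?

1

 a  0  1  2  3  4  5  6  7  8  9 10 11 12 13
dp  0  -  -  -  -  -  -  1  1  -  -  1  -  1
(- denotes ∞ / unreachable)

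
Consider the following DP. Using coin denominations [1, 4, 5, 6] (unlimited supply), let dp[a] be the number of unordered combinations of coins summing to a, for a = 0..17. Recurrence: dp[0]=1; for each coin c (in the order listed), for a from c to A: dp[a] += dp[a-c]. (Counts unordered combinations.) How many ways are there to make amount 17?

after  coin     0     1     2     3     4     5     6     7     8     9    10    11    12    13    14    15    16    17
          1     1     1     1     1     1     1     1     1     1     1     1     1     1     1     1     1     1     1
          4     1     1     1     1     2     2     2     2     3     3     3     3     4     4     4     4     5     5
          5     1     1     1     1     2     3     3     3     4     5     6     6     7     8     9    10    11    12
          6     1     1     1     1     2     3     4     4     5     6     8     9    11    12    14    16    19    21

21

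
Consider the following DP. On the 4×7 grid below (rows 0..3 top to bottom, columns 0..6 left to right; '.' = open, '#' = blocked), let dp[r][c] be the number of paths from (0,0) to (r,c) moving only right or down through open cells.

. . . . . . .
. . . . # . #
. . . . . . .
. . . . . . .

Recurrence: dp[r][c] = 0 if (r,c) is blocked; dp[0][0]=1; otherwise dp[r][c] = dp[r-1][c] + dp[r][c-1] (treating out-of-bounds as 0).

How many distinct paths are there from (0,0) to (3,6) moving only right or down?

r\c   0   1   2   3   4   5   6
  0   1   1   1   1   1   1   1
  1   1   2   3   4   0   1   0
  2   1   3   6  10  10  11  11
  3   1   4  10  20  30  41  52

52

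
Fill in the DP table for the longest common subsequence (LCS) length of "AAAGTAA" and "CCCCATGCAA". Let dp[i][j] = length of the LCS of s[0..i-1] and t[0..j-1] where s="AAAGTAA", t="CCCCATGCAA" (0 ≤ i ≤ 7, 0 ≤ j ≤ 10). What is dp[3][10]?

3

   ''  C  C  C  C  A  T  G  C  A  A
''  0  0  0  0  0  0  0  0  0  0  0
 A  0  0  0  0  0  1  1  1  1  1  1
 A  0  0  0  0  0  1  1  1  1  2  2
 A  0  0  0  0  0  1  1  1  1  2  3
 G  0  0  0  0  0  1  1  2  2  2  3
 T  0  0  0  0  0  1  2  2  2  2  3
 A  0  0  0  0  0  1  2  2  2  3  3
 A  0  0  0  0  0  1  2  2  2  3  4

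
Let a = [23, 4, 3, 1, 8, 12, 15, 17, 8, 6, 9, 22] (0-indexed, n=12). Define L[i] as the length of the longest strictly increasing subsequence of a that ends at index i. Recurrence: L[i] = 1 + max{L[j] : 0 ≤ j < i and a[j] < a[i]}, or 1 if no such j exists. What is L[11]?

   i    0    1    2    3    4    5    6    7    8    9   10   11
a[i]   23    4    3    1    8   12   15   17    8    6    9   22
L[i]    1    1    1    1    2    3    4    5    2    2    3    6

6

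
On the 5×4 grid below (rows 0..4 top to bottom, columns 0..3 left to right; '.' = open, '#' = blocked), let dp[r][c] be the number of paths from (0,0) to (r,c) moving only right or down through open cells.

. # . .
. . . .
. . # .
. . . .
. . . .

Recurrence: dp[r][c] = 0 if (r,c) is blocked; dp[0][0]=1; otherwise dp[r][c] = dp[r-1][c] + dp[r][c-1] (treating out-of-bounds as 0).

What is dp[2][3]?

r\c   0   1   2   3
  0   1   0   0   0
  1   1   1   1   1
  2   1   2   0   1
  3   1   3   3   4
  4   1   4   7  11

1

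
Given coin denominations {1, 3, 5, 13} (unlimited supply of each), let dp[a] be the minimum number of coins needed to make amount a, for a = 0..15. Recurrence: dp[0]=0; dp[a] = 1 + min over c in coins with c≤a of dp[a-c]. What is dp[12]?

4

 a  0  1  2  3  4  5  6  7  8  9 10 11 12 13 14 15
dp  0  1  2  1  2  1  2  3  2  3  2  3  4  1  2  3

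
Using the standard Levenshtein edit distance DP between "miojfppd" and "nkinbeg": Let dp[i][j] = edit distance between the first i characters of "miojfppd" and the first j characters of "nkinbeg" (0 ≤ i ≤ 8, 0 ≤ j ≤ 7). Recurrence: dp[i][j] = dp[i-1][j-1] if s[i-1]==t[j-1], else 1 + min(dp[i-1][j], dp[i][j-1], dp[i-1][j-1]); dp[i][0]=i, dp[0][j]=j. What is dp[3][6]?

   ''  n  k  i  n  b  e  g
''  0  1  2  3  4  5  6  7
 m  1  1  2  3  4  5  6  7
 i  2  2  2  2  3  4  5  6
 o  3  3  3  3  3  4  5  6
 j  4  4  4  4  4  4  5  6
 f  5  5  5  5  5  5  5  6
 p  6  6  6  6  6  6  6  6
 p  7  7  7  7  7  7  7  7
 d  8  8  8  8  8  8  8  8

5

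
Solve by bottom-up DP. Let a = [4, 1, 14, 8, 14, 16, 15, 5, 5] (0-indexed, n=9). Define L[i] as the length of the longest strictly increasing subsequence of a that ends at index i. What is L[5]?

   i    0    1    2    3    4    5    6    7    8
a[i]    4    1   14    8   14   16   15    5    5
L[i]    1    1    2    2    3    4    4    2    2

4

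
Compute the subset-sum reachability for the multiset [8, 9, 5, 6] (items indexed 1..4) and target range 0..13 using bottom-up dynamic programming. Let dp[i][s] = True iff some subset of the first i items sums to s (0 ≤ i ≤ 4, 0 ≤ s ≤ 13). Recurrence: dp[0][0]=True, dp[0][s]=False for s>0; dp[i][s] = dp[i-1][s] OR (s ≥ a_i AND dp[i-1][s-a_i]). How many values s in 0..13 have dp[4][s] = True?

i\s   0   1   2   3   4   5   6   7   8   9  10  11  12  13
  0   T   F   F   F   F   F   F   F   F   F   F   F   F   F
  1   T   F   F   F   F   F   F   F   T   F   F   F   F   F
  2   T   F   F   F   F   F   F   F   T   T   F   F   F   F
  3   T   F   F   F   F   T   F   F   T   T   F   F   F   T
  4   T   F   F   F   F   T   T   F   T   T   F   T   F   T

7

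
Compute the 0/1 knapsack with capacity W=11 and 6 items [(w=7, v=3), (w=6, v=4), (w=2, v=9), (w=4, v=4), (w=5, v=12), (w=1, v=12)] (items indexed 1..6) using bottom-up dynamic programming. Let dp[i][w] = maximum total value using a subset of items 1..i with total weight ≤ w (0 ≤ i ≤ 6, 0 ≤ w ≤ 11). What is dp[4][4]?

9

i\w   0   1   2   3   4   5   6   7   8   9  10  11
  0   0   0   0   0   0   0   0   0   0   0   0   0
  1   0   0   0   0   0   0   0   3   3   3   3   3
  2   0   0   0   0   0   0   4   4   4   4   4   4
  3   0   0   9   9   9   9   9   9  13  13  13  13
  4   0   0   9   9   9   9  13  13  13  13  13  13
  5   0   0   9   9   9  12  13  21  21  21  21  25
  6   0  12  12  21  21  21  24  25  33  33  33  33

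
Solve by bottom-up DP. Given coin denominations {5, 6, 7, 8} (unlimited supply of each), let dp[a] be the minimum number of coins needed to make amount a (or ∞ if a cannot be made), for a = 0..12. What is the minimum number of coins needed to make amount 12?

 a  0  1  2  3  4  5  6  7  8  9 10 11 12
dp  0  -  -  -  -  1  1  1  1  -  2  2  2
(- denotes ∞ / unreachable)

2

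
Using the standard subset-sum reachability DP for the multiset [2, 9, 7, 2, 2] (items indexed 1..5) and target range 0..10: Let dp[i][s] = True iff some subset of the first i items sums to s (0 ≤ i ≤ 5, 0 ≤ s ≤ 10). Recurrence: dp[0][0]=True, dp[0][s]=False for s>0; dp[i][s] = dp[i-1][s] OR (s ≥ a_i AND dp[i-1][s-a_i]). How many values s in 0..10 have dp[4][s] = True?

5

i\s   0   1   2   3   4   5   6   7   8   9  10
  0   T   F   F   F   F   F   F   F   F   F   F
  1   T   F   T   F   F   F   F   F   F   F   F
  2   T   F   T   F   F   F   F   F   F   T   F
  3   T   F   T   F   F   F   F   T   F   T   F
  4   T   F   T   F   T   F   F   T   F   T   F
  5   T   F   T   F   T   F   T   T   F   T   F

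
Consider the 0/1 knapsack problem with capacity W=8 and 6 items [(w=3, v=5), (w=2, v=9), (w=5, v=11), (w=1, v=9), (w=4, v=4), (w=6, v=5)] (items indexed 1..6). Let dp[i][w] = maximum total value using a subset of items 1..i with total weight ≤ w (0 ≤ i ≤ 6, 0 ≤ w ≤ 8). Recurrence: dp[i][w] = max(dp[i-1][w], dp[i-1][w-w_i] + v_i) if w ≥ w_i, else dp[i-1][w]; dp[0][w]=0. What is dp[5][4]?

18

i\w   0   1   2   3   4   5   6   7   8
  0   0   0   0   0   0   0   0   0   0
  1   0   0   0   5   5   5   5   5   5
  2   0   0   9   9   9  14  14  14  14
  3   0   0   9   9   9  14  14  20  20
  4   0   9   9  18  18  18  23  23  29
  5   0   9   9  18  18  18  23  23  29
  6   0   9   9  18  18  18  23  23  29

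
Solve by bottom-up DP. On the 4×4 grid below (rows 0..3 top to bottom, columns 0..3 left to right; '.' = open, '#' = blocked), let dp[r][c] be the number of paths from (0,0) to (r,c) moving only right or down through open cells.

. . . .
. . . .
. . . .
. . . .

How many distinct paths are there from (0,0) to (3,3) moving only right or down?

20

r\c   0   1   2   3
  0   1   1   1   1
  1   1   2   3   4
  2   1   3   6  10
  3   1   4  10  20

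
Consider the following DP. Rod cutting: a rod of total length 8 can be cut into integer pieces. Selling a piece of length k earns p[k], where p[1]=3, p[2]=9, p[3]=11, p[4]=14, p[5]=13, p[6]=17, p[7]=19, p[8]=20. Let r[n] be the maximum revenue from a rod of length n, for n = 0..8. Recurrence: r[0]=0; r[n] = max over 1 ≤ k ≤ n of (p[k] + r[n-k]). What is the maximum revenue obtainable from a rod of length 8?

   n    0    1    2    3    4    5    6    7    8
r[n]    0    3    9   12   18   21   27   30   36

36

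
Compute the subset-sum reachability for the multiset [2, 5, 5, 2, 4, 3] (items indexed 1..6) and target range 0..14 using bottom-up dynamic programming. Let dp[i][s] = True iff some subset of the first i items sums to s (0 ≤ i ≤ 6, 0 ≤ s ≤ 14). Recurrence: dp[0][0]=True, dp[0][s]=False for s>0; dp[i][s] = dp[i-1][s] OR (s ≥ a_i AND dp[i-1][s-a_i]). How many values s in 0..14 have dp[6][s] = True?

14

i\s   0   1   2   3   4   5   6   7   8   9  10  11  12  13  14
  0   T   F   F   F   F   F   F   F   F   F   F   F   F   F   F
  1   T   F   T   F   F   F   F   F   F   F   F   F   F   F   F
  2   T   F   T   F   F   T   F   T   F   F   F   F   F   F   F
  3   T   F   T   F   F   T   F   T   F   F   T   F   T   F   F
  4   T   F   T   F   T   T   F   T   F   T   T   F   T   F   T
  5   T   F   T   F   T   T   T   T   T   T   T   T   T   T   T
  6   T   F   T   T   T   T   T   T   T   T   T   T   T   T   T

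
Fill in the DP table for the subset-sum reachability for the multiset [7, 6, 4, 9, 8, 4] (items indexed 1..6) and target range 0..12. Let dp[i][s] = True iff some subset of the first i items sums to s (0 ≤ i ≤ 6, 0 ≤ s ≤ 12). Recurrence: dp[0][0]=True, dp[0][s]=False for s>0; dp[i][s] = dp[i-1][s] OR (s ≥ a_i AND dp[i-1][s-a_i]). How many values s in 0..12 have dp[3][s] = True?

6

i\s   0   1   2   3   4   5   6   7   8   9  10  11  12
  0   T   F   F   F   F   F   F   F   F   F   F   F   F
  1   T   F   F   F   F   F   F   T   F   F   F   F   F
  2   T   F   F   F   F   F   T   T   F   F   F   F   F
  3   T   F   F   F   T   F   T   T   F   F   T   T   F
  4   T   F   F   F   T   F   T   T   F   T   T   T   F
  5   T   F   F   F   T   F   T   T   T   T   T   T   T
  6   T   F   F   F   T   F   T   T   T   T   T   T   T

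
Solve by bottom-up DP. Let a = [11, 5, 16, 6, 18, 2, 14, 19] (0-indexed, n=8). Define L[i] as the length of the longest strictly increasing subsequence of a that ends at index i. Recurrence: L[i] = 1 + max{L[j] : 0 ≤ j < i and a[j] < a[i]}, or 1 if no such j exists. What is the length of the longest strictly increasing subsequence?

   i    0    1    2    3    4    5    6    7
a[i]   11    5   16    6   18    2   14   19
L[i]    1    1    2    2    3    1    3    4

4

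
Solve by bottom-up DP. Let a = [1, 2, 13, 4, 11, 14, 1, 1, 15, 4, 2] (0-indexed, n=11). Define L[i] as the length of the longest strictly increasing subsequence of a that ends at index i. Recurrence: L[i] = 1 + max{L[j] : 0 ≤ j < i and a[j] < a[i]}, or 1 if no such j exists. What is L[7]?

   i    0    1    2    3    4    5    6    7    8    9   10
a[i]    1    2   13    4   11   14    1    1   15    4    2
L[i]    1    2    3    3    4    5    1    1    6    3    2

1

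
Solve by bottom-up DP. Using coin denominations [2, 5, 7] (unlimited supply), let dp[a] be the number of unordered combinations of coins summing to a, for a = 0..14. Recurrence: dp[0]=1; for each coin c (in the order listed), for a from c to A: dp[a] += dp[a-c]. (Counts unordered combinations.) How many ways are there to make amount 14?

after  coin     0     1     2     3     4     5     6     7     8     9    10    11    12    13    14
          2     1     0     1     0     1     0     1     0     1     0     1     0     1     0     1
          5     1     0     1     0     1     1     1     1     1     1     2     1     2     1     2
          7     1     0     1     0     1     1     1     2     1     2     2     2     3     2     4

4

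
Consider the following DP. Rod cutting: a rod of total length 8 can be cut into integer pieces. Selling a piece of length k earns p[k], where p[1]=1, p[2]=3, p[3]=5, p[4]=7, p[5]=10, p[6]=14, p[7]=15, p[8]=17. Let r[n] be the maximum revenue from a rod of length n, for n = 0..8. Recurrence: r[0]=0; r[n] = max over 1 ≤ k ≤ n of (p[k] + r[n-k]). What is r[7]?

15

   n    0    1    2    3    4    5    6    7    8
r[n]    0    1    3    5    7   10   14   15   17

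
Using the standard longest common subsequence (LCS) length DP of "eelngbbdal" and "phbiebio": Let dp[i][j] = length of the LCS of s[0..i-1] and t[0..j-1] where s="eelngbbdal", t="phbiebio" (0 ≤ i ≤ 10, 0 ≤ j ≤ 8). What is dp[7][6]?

2

   ''  p  h  b  i  e  b  i  o
''  0  0  0  0  0  0  0  0  0
 e  0  0  0  0  0  1  1  1  1
 e  0  0  0  0  0  1  1  1  1
 l  0  0  0  0  0  1  1  1  1
 n  0  0  0  0  0  1  1  1  1
 g  0  0  0  0  0  1  1  1  1
 b  0  0  0  1  1  1  2  2  2
 b  0  0  0  1  1  1  2  2  2
 d  0  0  0  1  1  1  2  2  2
 a  0  0  0  1  1  1  2  2  2
 l  0  0  0  1  1  1  2  2  2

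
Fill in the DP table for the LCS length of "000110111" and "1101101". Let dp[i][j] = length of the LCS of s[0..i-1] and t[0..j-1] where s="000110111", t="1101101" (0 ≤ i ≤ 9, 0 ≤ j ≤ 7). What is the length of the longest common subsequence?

6

   ''  1  1  0  1  1  0  1
''  0  0  0  0  0  0  0  0
 0  0  0  0  1  1  1  1  1
 0  0  0  0  1  1  1  2  2
 0  0  0  0  1  1  1  2  2
 1  0  1  1  1  2  2  2  3
 1  0  1  2  2  2  3  3  3
 0  0  1  2  3  3  3  4  4
 1  0  1  2  3  4  4  4  5
 1  0  1  2  3  4  5  5  5
 1  0  1  2  3  4  5  5  6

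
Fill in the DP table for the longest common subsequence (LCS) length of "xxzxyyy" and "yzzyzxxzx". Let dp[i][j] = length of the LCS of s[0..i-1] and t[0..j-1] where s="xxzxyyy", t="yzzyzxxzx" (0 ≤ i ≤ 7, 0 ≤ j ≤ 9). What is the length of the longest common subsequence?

4

   ''  y  z  z  y  z  x  x  z  x
''  0  0  0  0  0  0  0  0  0  0
 x  0  0  0  0  0  0  1  1  1  1
 x  0  0  0  0  0  0  1  2  2  2
 z  0  0  1  1  1  1  1  2  3  3
 x  0  0  1  1  1  1  2  2  3  4
 y  0  1  1  1  2  2  2  2  3  4
 y  0  1  1  1  2  2  2  2  3  4
 y  0  1  1  1  2  2  2  2  3  4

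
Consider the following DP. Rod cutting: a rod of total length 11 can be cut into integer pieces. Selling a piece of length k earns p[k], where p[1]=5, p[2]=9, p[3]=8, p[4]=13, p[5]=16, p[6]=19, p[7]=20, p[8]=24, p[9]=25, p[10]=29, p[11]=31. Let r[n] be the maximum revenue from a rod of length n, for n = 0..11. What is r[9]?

45

   n    0    1    2    3    4    5    6    7    8    9   10   11
r[n]    0    5   10   15   20   25   30   35   40   45   50   55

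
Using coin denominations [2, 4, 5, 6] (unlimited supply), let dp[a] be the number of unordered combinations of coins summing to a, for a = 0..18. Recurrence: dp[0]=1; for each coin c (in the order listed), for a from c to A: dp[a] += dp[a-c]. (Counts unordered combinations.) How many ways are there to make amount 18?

16

after  coin     0     1     2     3     4     5     6     7     8     9    10    11    12    13    14    15    16    17    18
          2     1     0     1     0     1     0     1     0     1     0     1     0     1     0     1     0     1     0     1
          4     1     0     1     0     2     0     2     0     3     0     3     0     4     0     4     0     5     0     5
          5     1     0     1     0     2     1     2     1     3     2     4     2     5     3     6     4     7     5     8
          6     1     0     1     0     2     1     3     1     4     2     6     3     8     4    10     6    13     8    16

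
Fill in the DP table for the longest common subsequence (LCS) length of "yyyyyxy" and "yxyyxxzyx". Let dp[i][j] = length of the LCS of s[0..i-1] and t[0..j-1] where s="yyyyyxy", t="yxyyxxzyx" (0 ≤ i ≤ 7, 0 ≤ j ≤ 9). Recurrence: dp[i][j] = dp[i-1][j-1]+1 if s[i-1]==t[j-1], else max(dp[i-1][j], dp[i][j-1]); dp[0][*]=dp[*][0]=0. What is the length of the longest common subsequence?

5

   ''  y  x  y  y  x  x  z  y  x
''  0  0  0  0  0  0  0  0  0  0
 y  0  1  1  1  1  1  1  1  1  1
 y  0  1  1  2  2  2  2  2  2  2
 y  0  1  1  2  3  3  3  3  3  3
 y  0  1  1  2  3  3  3  3  4  4
 y  0  1  1  2  3  3  3  3  4  4
 x  0  1  2  2  3  4  4  4  4  5
 y  0  1  2  3  3  4  4  4  5  5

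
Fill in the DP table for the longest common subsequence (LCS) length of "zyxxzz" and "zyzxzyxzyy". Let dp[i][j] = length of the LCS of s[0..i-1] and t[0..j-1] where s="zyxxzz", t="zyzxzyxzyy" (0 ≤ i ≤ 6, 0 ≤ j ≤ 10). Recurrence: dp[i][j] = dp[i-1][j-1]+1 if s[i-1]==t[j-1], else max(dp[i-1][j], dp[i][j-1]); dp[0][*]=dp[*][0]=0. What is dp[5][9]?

   ''  z  y  z  x  z  y  x  z  y  y
''  0  0  0  0  0  0  0  0  0  0  0
 z  0  1  1  1  1  1  1  1  1  1  1
 y  0  1  2  2  2  2  2  2  2  2  2
 x  0  1  2  2  3  3  3  3  3  3  3
 x  0  1  2  2  3  3  3  4  4  4  4
 z  0  1  2  3  3  4  4  4  5  5  5
 z  0  1  2  3  3  4  4  4  5  5  5

5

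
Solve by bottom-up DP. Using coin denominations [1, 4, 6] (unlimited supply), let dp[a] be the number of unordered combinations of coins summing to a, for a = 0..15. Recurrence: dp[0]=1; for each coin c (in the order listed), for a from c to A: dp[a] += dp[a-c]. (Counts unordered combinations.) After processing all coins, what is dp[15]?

after  coin     0     1     2     3     4     5     6     7     8     9    10    11    12    13    14    15
          1     1     1     1     1     1     1     1     1     1     1     1     1     1     1     1     1
          4     1     1     1     1     2     2     2     2     3     3     3     3     4     4     4     4
          6     1     1     1     1     2     2     3     3     4     4     5     5     7     7     8     8

8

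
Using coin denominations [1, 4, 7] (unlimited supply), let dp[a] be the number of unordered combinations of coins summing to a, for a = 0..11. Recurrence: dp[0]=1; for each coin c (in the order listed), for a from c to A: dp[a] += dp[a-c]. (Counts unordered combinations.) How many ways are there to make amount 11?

5

after  coin     0     1     2     3     4     5     6     7     8     9    10    11
          1     1     1     1     1     1     1     1     1     1     1     1     1
          4     1     1     1     1     2     2     2     2     3     3     3     3
          7     1     1     1     1     2     2     2     3     4     4     4     5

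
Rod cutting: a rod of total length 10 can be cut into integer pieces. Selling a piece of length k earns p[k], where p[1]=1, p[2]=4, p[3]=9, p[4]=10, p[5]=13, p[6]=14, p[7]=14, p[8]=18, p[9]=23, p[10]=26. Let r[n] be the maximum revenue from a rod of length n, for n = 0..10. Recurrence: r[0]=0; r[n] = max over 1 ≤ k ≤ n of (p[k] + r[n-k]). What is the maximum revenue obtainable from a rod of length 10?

   n    0    1    2    3    4    5    6    7    8    9   10
r[n]    0    1    4    9   10   13   18   19   22   27   28

28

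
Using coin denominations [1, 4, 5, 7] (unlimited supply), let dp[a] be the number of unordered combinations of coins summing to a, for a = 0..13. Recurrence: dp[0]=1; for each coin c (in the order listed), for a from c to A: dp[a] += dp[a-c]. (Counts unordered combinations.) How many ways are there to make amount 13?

11

after  coin     0     1     2     3     4     5     6     7     8     9    10    11    12    13
          1     1     1     1     1     1     1     1     1     1     1     1     1     1     1
          4     1     1     1     1     2     2     2     2     3     3     3     3     4     4
          5     1     1     1     1     2     3     3     3     4     5     6     6     7     8
          7     1     1     1     1     2     3     3     4     5     6     7     8    10    11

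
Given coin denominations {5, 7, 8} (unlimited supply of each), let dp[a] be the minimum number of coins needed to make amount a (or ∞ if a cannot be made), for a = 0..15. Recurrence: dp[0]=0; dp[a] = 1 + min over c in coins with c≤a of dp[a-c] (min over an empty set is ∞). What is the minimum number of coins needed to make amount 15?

2

 a  0  1  2  3  4  5  6  7  8  9 10 11 12 13 14 15
dp  0  -  -  -  -  1  -  1  1  -  2  -  2  2  2  2
(- denotes ∞ / unreachable)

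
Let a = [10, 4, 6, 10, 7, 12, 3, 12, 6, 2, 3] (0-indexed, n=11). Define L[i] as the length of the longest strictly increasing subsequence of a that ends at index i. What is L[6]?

1

   i    0    1    2    3    4    5    6    7    8    9   10
a[i]   10    4    6   10    7   12    3   12    6    2    3
L[i]    1    1    2    3    3    4    1    4    2    1    2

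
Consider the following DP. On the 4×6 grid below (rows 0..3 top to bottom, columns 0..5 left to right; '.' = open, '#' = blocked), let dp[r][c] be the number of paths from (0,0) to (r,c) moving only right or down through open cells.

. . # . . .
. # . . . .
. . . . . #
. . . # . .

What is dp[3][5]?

1

r\c   0   1   2   3   4   5
  0   1   1   0   0   0   0
  1   1   0   0   0   0   0
  2   1   1   1   1   1   0
  3   1   2   3   0   1   1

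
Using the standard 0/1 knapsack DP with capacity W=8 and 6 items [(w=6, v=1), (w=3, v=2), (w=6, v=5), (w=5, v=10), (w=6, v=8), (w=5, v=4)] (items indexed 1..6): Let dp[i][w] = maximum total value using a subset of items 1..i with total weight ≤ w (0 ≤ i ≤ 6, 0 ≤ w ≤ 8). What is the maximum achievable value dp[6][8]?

i\w   0   1   2   3   4   5   6   7   8
  0   0   0   0   0   0   0   0   0   0
  1   0   0   0   0   0   0   1   1   1
  2   0   0   0   2   2   2   2   2   2
  3   0   0   0   2   2   2   5   5   5
  4   0   0   0   2   2  10  10  10  12
  5   0   0   0   2   2  10  10  10  12
  6   0   0   0   2   2  10  10  10  12

12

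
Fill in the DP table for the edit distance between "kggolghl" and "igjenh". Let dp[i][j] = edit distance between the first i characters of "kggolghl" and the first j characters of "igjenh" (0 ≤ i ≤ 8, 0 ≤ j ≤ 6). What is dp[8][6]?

   ''  i  g  j  e  n  h
''  0  1  2  3  4  5  6
 k  1  1  2  3  4  5  6
 g  2  2  1  2  3  4  5
 g  3  3  2  2  3  4  5
 o  4  4  3  3  3  4  5
 l  5  5  4  4  4  4  5
 g  6  6  5  5  5  5  5
 h  7  7  6  6  6  6  5
 l  8  8  7  7  7  7  6

6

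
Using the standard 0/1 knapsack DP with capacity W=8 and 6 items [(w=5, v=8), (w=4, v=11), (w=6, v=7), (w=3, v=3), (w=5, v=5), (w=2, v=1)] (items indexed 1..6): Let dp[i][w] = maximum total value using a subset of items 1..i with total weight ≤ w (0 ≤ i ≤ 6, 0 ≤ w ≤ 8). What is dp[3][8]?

i\w   0   1   2   3   4   5   6   7   8
  0   0   0   0   0   0   0   0   0   0
  1   0   0   0   0   0   8   8   8   8
  2   0   0   0   0  11  11  11  11  11
  3   0   0   0   0  11  11  11  11  11
  4   0   0   0   3  11  11  11  14  14
  5   0   0   0   3  11  11  11  14  14
  6   0   0   1   3  11  11  12  14  14

11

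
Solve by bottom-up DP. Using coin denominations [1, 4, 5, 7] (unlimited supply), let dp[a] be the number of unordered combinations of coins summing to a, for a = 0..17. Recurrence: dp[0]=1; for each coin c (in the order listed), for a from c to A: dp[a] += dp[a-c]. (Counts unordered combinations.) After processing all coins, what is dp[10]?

after  coin     0     1     2     3     4     5     6     7     8     9    10    11    12    13    14    15    16    17
          1     1     1     1     1     1     1     1     1     1     1     1     1     1     1     1     1     1     1
          4     1     1     1     1     2     2     2     2     3     3     3     3     4     4     4     4     5     5
          5     1     1     1     1     2     3     3     3     4     5     6     6     7     8     9    10    11    12
          7     1     1     1     1     2     3     3     4     5     6     7     8    10    11    13    15    17    19

7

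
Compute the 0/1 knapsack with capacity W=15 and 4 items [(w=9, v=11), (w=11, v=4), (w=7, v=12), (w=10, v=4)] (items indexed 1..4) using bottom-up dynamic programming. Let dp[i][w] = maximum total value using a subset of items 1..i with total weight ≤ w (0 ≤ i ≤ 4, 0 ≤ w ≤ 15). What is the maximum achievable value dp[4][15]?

12

i\w   0   1   2   3   4   5   6   7   8   9  10  11  12  13  14  15
  0   0   0   0   0   0   0   0   0   0   0   0   0   0   0   0   0
  1   0   0   0   0   0   0   0   0   0  11  11  11  11  11  11  11
  2   0   0   0   0   0   0   0   0   0  11  11  11  11  11  11  11
  3   0   0   0   0   0   0   0  12  12  12  12  12  12  12  12  12
  4   0   0   0   0   0   0   0  12  12  12  12  12  12  12  12  12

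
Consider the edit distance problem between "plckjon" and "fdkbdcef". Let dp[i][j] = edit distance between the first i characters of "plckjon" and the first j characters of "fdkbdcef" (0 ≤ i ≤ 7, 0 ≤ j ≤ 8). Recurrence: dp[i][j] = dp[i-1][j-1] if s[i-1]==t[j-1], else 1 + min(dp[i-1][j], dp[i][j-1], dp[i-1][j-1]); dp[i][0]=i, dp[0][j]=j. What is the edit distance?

   ''  f  d  k  b  d  c  e  f
''  0  1  2  3  4  5  6  7  8
 p  1  1  2  3  4  5  6  7  8
 l  2  2  2  3  4  5  6  7  8
 c  3  3  3  3  4  5  5  6  7
 k  4  4  4  3  4  5  6  6  7
 j  5  5  5  4  4  5  6  7  7
 o  6  6  6  5  5  5  6  7  8
 n  7  7  7  6  6  6  6  7  8

8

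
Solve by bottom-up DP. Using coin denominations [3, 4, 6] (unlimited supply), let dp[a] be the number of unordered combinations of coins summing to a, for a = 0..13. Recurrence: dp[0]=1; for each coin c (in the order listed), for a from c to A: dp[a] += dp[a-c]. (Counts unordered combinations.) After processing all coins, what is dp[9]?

2

after  coin     0     1     2     3     4     5     6     7     8     9    10    11    12    13
          3     1     0     0     1     0     0     1     0     0     1     0     0     1     0
          4     1     0     0     1     1     0     1     1     1     1     1     1     2     1
          6     1     0     0     1     1     0     2     1     1     2     2     1     4     2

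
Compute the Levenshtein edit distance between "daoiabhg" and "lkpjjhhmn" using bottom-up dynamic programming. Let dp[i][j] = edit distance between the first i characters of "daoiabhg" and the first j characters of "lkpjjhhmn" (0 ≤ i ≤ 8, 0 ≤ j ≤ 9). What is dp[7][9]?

   ''  l  k  p  j  j  h  h  m  n
''  0  1  2  3  4  5  6  7  8  9
 d  1  1  2  3  4  5  6  7  8  9
 a  2  2  2  3  4  5  6  7  8  9
 o  3  3  3  3  4  5  6  7  8  9
 i  4  4  4  4  4  5  6  7  8  9
 a  5  5  5  5  5  5  6  7  8  9
 b  6  6  6  6  6  6  6  7  8  9
 h  7  7  7  7  7  7  6  6  7  8
 g  8  8  8  8  8  8  7  7  7  8

8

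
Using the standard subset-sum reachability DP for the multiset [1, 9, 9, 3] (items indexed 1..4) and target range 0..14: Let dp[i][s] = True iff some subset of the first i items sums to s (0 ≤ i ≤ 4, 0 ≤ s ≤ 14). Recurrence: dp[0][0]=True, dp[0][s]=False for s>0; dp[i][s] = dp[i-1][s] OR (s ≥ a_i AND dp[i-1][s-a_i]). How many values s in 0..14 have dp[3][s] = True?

i\s   0   1   2   3   4   5   6   7   8   9  10  11  12  13  14
  0   T   F   F   F   F   F   F   F   F   F   F   F   F   F   F
  1   T   T   F   F   F   F   F   F   F   F   F   F   F   F   F
  2   T   T   F   F   F   F   F   F   F   T   T   F   F   F   F
  3   T   T   F   F   F   F   F   F   F   T   T   F   F   F   F
  4   T   T   F   T   T   F   F   F   F   T   T   F   T   T   F

4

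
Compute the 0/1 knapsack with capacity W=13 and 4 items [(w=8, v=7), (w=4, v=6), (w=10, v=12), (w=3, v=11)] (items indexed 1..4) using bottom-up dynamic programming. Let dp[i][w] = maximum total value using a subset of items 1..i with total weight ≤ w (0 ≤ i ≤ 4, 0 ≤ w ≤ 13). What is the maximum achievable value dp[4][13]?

i\w   0   1   2   3   4   5   6   7   8   9  10  11  12  13
  0   0   0   0   0   0   0   0   0   0   0   0   0   0   0
  1   0   0   0   0   0   0   0   0   7   7   7   7   7   7
  2   0   0   0   0   6   6   6   6   7   7   7   7  13  13
  3   0   0   0   0   6   6   6   6   7   7  12  12  13  13
  4   0   0   0  11  11  11  11  17  17  17  17  18  18  23

23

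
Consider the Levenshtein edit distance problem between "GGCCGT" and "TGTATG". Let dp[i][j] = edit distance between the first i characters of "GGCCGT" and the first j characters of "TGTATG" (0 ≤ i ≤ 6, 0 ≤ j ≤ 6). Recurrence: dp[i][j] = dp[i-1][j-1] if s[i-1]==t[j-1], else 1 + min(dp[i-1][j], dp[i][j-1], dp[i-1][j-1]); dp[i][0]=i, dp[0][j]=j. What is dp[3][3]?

   ''  T  G  T  A  T  G
''  0  1  2  3  4  5  6
 G  1  1  1  2  3  4  5
 G  2  2  1  2  3  4  4
 C  3  3  2  2  3  4  5
 C  4  4  3  3  3  4  5
 G  5  5  4  4  4  4  4
 T  6  5  5  4  5  4  5

2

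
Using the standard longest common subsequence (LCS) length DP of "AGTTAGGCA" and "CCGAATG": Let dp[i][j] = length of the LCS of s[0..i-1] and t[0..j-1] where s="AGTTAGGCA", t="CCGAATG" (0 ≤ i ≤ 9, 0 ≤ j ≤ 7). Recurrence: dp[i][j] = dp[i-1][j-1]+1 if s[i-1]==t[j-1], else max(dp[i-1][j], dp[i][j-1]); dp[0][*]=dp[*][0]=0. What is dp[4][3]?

1

   ''  C  C  G  A  A  T  G
''  0  0  0  0  0  0  0  0
 A  0  0  0  0  1  1  1  1
 G  0  0  0  1  1  1  1  2
 T  0  0  0  1  1  1  2  2
 T  0  0  0  1  1  1  2  2
 A  0  0  0  1  2  2  2  2
 G  0  0  0  1  2  2  2  3
 G  0  0  0  1  2  2  2  3
 C  0  1  1  1  2  2  2  3
 A  0  1  1  1  2  3  3  3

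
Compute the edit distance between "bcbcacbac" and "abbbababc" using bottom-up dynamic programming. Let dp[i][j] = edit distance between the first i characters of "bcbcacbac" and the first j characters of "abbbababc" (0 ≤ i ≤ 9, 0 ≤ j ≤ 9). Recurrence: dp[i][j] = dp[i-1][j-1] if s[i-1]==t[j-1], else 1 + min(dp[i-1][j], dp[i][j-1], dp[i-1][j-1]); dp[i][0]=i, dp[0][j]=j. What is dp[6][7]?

   ''  a  b  b  b  a  b  a  b  c
''  0  1  2  3  4  5  6  7  8  9
 b  1  1  1  2  3  4  5  6  7  8
 c  2  2  2  2  3  4  5  6  7  7
 b  3  3  2  2  2  3  4  5  6  7
 c  4  4  3  3  3  3  4  5  6  6
 a  5  4  4  4  4  3  4  4  5  6
 c  6  5  5  5  5  4  4  5  5  5
 b  7  6  5  5  5  5  4  5  5  6
 a  8  7  6  6  6  5  5  4  5  6
 c  9  8  7  7  7  6  6  5  5  5

5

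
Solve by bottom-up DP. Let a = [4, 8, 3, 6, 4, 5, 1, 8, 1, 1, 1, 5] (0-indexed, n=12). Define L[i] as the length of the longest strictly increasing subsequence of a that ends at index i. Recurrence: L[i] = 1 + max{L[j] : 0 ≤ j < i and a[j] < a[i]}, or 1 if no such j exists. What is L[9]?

1

   i    0    1    2    3    4    5    6    7    8    9   10   11
a[i]    4    8    3    6    4    5    1    8    1    1    1    5
L[i]    1    2    1    2    2    3    1    4    1    1    1    3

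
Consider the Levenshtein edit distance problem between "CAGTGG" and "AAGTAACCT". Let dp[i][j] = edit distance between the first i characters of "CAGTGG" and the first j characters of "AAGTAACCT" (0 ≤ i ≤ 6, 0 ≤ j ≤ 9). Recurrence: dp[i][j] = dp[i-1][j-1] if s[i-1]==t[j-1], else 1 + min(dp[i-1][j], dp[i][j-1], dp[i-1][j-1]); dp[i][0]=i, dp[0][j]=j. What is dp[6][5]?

3

   ''  A  A  G  T  A  A  C  C  T
''  0  1  2  3  4  5  6  7  8  9
 C  1  1  2  3  4  5  6  6  7  8
 A  2  1  1  2  3  4  5  6  7  8
 G  3  2  2  1  2  3  4  5  6  7
 T  4  3  3  2  1  2  3  4  5  6
 G  5  4  4  3  2  2  3  4  5  6
 G  6  5  5  4  3  3  3  4  5  6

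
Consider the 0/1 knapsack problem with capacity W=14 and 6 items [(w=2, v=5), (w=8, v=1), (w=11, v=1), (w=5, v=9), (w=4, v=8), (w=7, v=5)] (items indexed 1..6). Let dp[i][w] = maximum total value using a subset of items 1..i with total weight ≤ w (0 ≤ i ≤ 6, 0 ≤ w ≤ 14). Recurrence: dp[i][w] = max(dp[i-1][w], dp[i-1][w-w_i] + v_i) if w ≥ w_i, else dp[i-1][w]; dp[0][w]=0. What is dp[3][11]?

i\w   0   1   2   3   4   5   6   7   8   9  10  11  12  13  14
  0   0   0   0   0   0   0   0   0   0   0   0   0   0   0   0
  1   0   0   5   5   5   5   5   5   5   5   5   5   5   5   5
  2   0   0   5   5   5   5   5   5   5   5   6   6   6   6   6
  3   0   0   5   5   5   5   5   5   5   5   6   6   6   6   6
  4   0   0   5   5   5   9   9  14  14  14  14  14  14  14  14
  5   0   0   5   5   8   9  13  14  14  17  17  22  22  22  22
  6   0   0   5   5   8   9  13  14  14  17  17  22  22  22  22

6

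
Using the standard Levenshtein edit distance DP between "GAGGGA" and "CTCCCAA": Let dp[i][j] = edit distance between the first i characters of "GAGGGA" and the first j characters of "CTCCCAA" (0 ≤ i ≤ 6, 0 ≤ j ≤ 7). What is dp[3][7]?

6

   ''  C  T  C  C  C  A  A
''  0  1  2  3  4  5  6  7
 G  1  1  2  3  4  5  6  7
 A  2  2  2  3  4  5  5  6
 G  3  3  3  3  4  5  6  6
 G  4  4  4  4  4  5  6  7
 G  5  5  5  5  5  5  6  7
 A  6  6  6  6  6  6  5  6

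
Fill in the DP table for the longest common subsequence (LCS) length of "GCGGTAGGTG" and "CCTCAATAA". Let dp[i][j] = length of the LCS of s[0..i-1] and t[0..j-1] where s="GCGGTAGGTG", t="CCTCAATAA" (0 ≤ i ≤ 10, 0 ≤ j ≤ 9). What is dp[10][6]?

3

   ''  C  C  T  C  A  A  T  A  A
''  0  0  0  0  0  0  0  0  0  0
 G  0  0  0  0  0  0  0  0  0  0
 C  0  1  1  1  1  1  1  1  1  1
 G  0  1  1  1  1  1  1  1  1  1
 G  0  1  1  1  1  1  1  1  1  1
 T  0  1  1  2  2  2  2  2  2  2
 A  0  1  1  2  2  3  3  3  3  3
 G  0  1  1  2  2  3  3  3  3  3
 G  0  1  1  2  2  3  3  3  3  3
 T  0  1  1  2  2  3  3  4  4  4
 G  0  1  1  2  2  3  3  4  4  4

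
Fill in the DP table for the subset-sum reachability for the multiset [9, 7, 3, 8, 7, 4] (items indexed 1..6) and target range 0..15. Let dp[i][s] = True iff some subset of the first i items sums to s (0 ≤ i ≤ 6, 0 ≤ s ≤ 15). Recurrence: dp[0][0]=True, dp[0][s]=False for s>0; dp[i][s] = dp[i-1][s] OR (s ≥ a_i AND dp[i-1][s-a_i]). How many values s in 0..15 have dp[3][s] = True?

6

i\s   0   1   2   3   4   5   6   7   8   9  10  11  12  13  14  15
  0   T   F   F   F   F   F   F   F   F   F   F   F   F   F   F   F
  1   T   F   F   F   F   F   F   F   F   T   F   F   F   F   F   F
  2   T   F   F   F   F   F   F   T   F   T   F   F   F   F   F   F
  3   T   F   F   T   F   F   F   T   F   T   T   F   T   F   F   F
  4   T   F   F   T   F   F   F   T   T   T   T   T   T   F   F   T
  5   T   F   F   T   F   F   F   T   T   T   T   T   T   F   T   T
  6   T   F   F   T   T   F   F   T   T   T   T   T   T   T   T   T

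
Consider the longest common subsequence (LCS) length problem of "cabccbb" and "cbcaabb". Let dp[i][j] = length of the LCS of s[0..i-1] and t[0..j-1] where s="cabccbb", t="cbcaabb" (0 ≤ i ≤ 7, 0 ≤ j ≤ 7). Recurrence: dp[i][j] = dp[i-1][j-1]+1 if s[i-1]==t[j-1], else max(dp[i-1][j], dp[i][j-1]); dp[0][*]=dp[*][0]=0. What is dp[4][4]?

   ''  c  b  c  a  a  b  b
''  0  0  0  0  0  0  0  0
 c  0  1  1  1  1  1  1  1
 a  0  1  1  1  2  2  2  2
 b  0  1  2  2  2  2  3  3
 c  0  1  2  3  3  3  3  3
 c  0  1  2  3  3  3  3  3
 b  0  1  2  3  3  3  4  4
 b  0  1  2  3  3  3  4  5

3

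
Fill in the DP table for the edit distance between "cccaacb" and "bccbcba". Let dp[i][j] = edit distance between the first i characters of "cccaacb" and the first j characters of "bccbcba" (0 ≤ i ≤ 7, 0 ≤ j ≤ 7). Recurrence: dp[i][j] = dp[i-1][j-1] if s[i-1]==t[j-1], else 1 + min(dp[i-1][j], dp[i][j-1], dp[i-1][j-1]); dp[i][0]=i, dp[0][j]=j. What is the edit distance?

   ''  b  c  c  b  c  b  a
''  0  1  2  3  4  5  6  7
 c  1  1  1  2  3  4  5  6
 c  2  2  1  1  2  3  4  5
 c  3  3  2  1  2  2  3  4
 a  4  4  3  2  2  3  3  3
 a  5  5  4  3  3  3  4  3
 c  6  6  5  4  4  3  4  4
 b  7  6  6  5  4  4  3  4

4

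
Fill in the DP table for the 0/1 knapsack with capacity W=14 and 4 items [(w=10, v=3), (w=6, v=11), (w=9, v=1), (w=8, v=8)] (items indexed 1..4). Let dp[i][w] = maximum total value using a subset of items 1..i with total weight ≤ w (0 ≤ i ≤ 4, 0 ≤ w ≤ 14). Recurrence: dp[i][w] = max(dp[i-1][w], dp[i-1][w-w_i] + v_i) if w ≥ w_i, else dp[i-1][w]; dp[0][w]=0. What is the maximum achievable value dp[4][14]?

i\w   0   1   2   3   4   5   6   7   8   9  10  11  12  13  14
  0   0   0   0   0   0   0   0   0   0   0   0   0   0   0   0
  1   0   0   0   0   0   0   0   0   0   0   3   3   3   3   3
  2   0   0   0   0   0   0  11  11  11  11  11  11  11  11  11
  3   0   0   0   0   0   0  11  11  11  11  11  11  11  11  11
  4   0   0   0   0   0   0  11  11  11  11  11  11  11  11  19

19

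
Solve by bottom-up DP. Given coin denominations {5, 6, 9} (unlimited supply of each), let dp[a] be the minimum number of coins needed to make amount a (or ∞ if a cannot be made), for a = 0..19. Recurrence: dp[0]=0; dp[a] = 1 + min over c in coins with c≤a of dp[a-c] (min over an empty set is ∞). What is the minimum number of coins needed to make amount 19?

 a  0  1  2  3  4  5  6  7  8  9 10 11 12 13 14 15 16 17 18 19
dp  0  -  -  -  -  1  1  -  -  1  2  2  2  -  2  2  3  3  2  3
(- denotes ∞ / unreachable)

3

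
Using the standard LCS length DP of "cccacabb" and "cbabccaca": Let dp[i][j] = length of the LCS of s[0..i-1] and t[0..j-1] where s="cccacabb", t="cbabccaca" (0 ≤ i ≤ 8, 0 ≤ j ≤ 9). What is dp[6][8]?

   ''  c  b  a  b  c  c  a  c  a
''  0  0  0  0  0  0  0  0  0  0
 c  0  1  1  1  1  1  1  1  1  1
 c  0  1  1  1  1  2  2  2  2  2
 c  0  1  1  1  1  2  3  3  3  3
 a  0  1  1  2  2  2  3  4  4  4
 c  0  1  1  2  2  3  3  4  5  5
 a  0  1  1  2  2  3  3  4  5  6
 b  0  1  2  2  3  3  3  4  5  6
 b  0  1  2  2  3  3  3  4  5  6

5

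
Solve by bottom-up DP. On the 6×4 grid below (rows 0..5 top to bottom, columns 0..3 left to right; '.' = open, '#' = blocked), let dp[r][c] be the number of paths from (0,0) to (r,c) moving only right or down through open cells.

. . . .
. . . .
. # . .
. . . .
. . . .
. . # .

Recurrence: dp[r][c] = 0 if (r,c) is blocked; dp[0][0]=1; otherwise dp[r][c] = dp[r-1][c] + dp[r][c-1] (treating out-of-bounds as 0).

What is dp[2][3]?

r\c   0   1   2   3
  0   1   1   1   1
  1   1   2   3   4
  2   1   0   3   7
  3   1   1   4  11
  4   1   2   6  17
  5   1   3   0  17

7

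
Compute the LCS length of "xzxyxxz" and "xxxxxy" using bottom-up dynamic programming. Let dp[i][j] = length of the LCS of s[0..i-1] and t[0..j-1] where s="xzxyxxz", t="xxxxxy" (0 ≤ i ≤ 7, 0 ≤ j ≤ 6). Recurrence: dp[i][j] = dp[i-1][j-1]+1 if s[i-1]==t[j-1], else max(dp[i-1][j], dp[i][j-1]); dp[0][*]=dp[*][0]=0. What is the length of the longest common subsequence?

   ''  x  x  x  x  x  y
''  0  0  0  0  0  0  0
 x  0  1  1  1  1  1  1
 z  0  1  1  1  1  1  1
 x  0  1  2  2  2  2  2
 y  0  1  2  2  2  2  3
 x  0  1  2  3  3  3  3
 x  0  1  2  3  4  4  4
 z  0  1  2  3  4  4  4

4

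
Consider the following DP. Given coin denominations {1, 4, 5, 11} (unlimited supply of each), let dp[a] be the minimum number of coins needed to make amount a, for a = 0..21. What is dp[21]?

 a  0  1  2  3  4  5  6  7  8  9 10 11 12 13 14 15 16 17 18 19 20 21
dp  0  1  2  3  1  1  2  3  2  2  2  1  2  3  3  2  2  3  4  3  3  3

3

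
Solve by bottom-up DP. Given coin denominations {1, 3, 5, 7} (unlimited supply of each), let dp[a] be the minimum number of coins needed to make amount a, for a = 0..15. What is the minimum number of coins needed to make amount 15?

3

 a  0  1  2  3  4  5  6  7  8  9 10 11 12 13 14 15
dp  0  1  2  1  2  1  2  1  2  3  2  3  2  3  2  3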